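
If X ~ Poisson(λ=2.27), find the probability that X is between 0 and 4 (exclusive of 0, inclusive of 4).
0.816405

We have X ~ Poisson(λ=2.27).

To find P(0 < X ≤ 4), we use:
P(0 < X ≤ 4) = P(X ≤ 4) - P(X ≤ 0)
                 = F(4) - F(0)
                 = 0.919717 - 0.103312
                 = 0.816405

So there's approximately a 81.6% chance that X falls in this range.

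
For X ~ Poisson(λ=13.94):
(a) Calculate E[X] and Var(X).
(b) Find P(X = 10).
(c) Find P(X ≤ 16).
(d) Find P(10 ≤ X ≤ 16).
(a) E[X] = 13.9400, Var(X) = 13.9400
(b) P(X = 10) = 0.067422
(c) P(X ≤ 16) = 0.761089
(d) P(10 ≤ X ≤ 16) = 0.648818

We have X ~ Poisson(λ=13.94).

(a) Moments:
E[X] = 13.9400
Var(X) = 13.9400
σ = √Var(X) = 3.7336

(b) Point probability using PMF:
P(X = 10) = 0.067422

(c) Cumulative probability using CDF:
P(X ≤ 16) = F(16) = 0.761089

(d) Range probability:
P(10 ≤ X ≤ 16) = P(X ≤ 16) - P(X ≤ 9)
                   = F(16) - F(9)
                   = 0.761089 - 0.112271
                   = 0.648818

This means approximately 64.9% of outcomes fall in the interval [10, 16].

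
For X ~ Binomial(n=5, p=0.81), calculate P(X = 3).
0.191850

We have X ~ Binomial(n=5, p=0.81).

For a Binomial distribution, the PMF gives us the probability of each outcome.

Using the PMF formula:
P(X = 3) = 0.191850

Rounded to 4 decimal places: 0.1919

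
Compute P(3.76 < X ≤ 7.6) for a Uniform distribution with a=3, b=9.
0.640000

We have X ~ Uniform(a=3, b=9).

To find P(3.76 < X ≤ 7.6), we use:
P(3.76 < X ≤ 7.6) = P(X ≤ 7.6) - P(X ≤ 3.76)
                 = F(7.6) - F(3.76)
                 = 0.766667 - 0.126667
                 = 0.640000

So there's approximately a 64.0% chance that X falls in this range.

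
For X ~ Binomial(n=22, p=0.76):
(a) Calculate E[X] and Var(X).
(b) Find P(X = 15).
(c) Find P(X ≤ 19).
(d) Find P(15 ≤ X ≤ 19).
(a) E[X] = 16.7200, Var(X) = 4.0128
(b) P(X = 15) = 0.127503
(c) P(X ≤ 19) = 0.926035
(d) P(15 ≤ X ≤ 19) = 0.791009

We have X ~ Binomial(n=22, p=0.76).

(a) Moments:
E[X] = 16.7200
Var(X) = 4.0128
σ = √Var(X) = 2.0032

(b) Point probability using PMF:
P(X = 15) = 0.127503

(c) Cumulative probability using CDF:
P(X ≤ 19) = F(19) = 0.926035

(d) Range probability:
P(15 ≤ X ≤ 19) = P(X ≤ 19) - P(X ≤ 14)
                   = F(19) - F(14)
                   = 0.926035 - 0.135026
                   = 0.791009

This means approximately 79.1% of outcomes fall in the interval [15, 19].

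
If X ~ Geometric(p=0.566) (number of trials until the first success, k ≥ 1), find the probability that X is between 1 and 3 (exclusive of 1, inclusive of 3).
0.352253

We have X ~ Geometric(p=0.566) (number of trials until the first success, k ≥ 1).

To find P(1 < X ≤ 3), we use:
P(1 < X ≤ 3) = P(X ≤ 3) - P(X ≤ 1)
                 = F(3) - F(1)
                 = 0.918253 - 0.566000
                 = 0.352253

So there's approximately a 35.2% chance that X falls in this range.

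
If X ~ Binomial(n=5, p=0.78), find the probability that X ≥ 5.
0.288717

We have X ~ Binomial(n=5, p=0.78).

For discrete distributions, P(X ≥ 5) = 1 - P(X ≤ 4).

P(X ≤ 4) = 0.711283
P(X ≥ 5) = 1 - 0.711283 = 0.288717

So there's approximately a 28.9% chance that X is at least 5.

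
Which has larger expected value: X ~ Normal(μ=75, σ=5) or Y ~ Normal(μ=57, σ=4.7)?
X has larger mean (75.0000 > 57.0000)

Compute the expected value for each distribution:

X ~ Normal(μ=75, σ=5):
E[X] = 75.0000

Y ~ Normal(μ=57, σ=4.7):
E[Y] = 57.0000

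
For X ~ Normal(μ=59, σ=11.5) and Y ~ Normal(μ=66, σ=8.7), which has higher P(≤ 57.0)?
X has higher probability (P(X ≤ 57.0) = 0.4310 > P(Y ≤ 57.0) = 0.1505)

Compute P(≤ 57.0) for each distribution:

X ~ Normal(μ=59, σ=11.5):
P(X ≤ 57.0) = 0.4310

Y ~ Normal(μ=66, σ=8.7):
P(Y ≤ 57.0) = 0.1505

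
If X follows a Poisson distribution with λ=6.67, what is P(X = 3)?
0.062731

We have X ~ Poisson(λ=6.67).

For a Poisson distribution, the PMF gives us the probability of each outcome.

Using the PMF formula:
P(X = 3) = 0.062731

Rounded to 4 decimal places: 0.0627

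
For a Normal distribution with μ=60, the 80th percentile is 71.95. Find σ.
σ = 14.1988

For X ~ Normal(μ, σ), the p-th percentile satisfies x = μ + z_p × σ,
where z_p = Φ⁻¹(p) is the standard normal quantile.

Step 1: z_{0.8} = Φ⁻¹(0.8) = 0.8416

Step 2: Solve for σ:
71.95 = 60 + 0.8416 × σ
σ = (71.95 - 60) / 0.8416
σ = 11.95 / 0.8416
σ = 14.1988

Verification: μ + z × σ = 60 + 0.8416 × 14.1988 = 71.95 ✓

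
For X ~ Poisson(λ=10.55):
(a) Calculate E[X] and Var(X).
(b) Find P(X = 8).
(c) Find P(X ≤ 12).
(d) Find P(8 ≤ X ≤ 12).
(a) E[X] = 10.5500, Var(X) = 10.5500
(b) P(X = 8) = 0.099699
(c) P(X ≤ 12) = 0.736784
(d) P(8 ≤ X ≤ 12) = 0.562085

We have X ~ Poisson(λ=10.55).

(a) Moments:
E[X] = 10.5500
Var(X) = 10.5500
σ = √Var(X) = 3.2481

(b) Point probability using PMF:
P(X = 8) = 0.099699

(c) Cumulative probability using CDF:
P(X ≤ 12) = F(12) = 0.736784

(d) Range probability:
P(8 ≤ X ≤ 12) = P(X ≤ 12) - P(X ≤ 7)
                   = F(12) - F(7)
                   = 0.736784 - 0.174699
                   = 0.562085

This means approximately 56.2% of outcomes fall in the interval [8, 12].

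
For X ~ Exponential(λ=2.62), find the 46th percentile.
0.2352

We have X ~ Exponential(λ=2.62).

We want to find x such that P(X ≤ x) = 0.46.

This is the 46th percentile, which means 46% of values fall below this point.

Using the inverse CDF (quantile function):
x = F⁻¹(0.46) = 0.2352

Verification: P(X ≤ 0.2352) = 0.46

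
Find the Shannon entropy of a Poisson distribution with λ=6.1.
2.3079 nats

We have X ~ Poisson(λ=6.1).

The Shannon entropy measures the uncertainty or information content of the distribution.

For a Poisson distribution with λ=6.1:
H(X) = 2.3079 nats

(In bits, this would be 3.3295 bits.)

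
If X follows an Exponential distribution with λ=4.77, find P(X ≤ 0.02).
0.090991

We have X ~ Exponential(λ=4.77).

The CDF gives us P(X ≤ k).

Using the CDF:
P(X ≤ 0.02) = 0.090991

This means there's approximately a 9.1% chance that X is at most 0.02.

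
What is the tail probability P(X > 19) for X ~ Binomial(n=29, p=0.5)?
0.030714

We have X ~ Binomial(n=29, p=0.5).

P(X > 19) = 1 - P(X ≤ 19)
                = 1 - F(19)
                = 1 - 0.969286
                = 0.030714

So there's approximately a 3.1% chance that X exceeds 19.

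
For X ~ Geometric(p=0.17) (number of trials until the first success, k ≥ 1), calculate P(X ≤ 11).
0.871217

We have X ~ Geometric(p=0.17) (number of trials until the first success, k ≥ 1).

The CDF gives us P(X ≤ k).

Using the CDF:
P(X ≤ 11) = 0.871217

This means there's approximately a 87.1% chance that X is at most 11.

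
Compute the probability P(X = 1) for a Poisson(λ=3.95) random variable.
0.076056

We have X ~ Poisson(λ=3.95).

For a Poisson distribution, the PMF gives us the probability of each outcome.

Using the PMF formula:
P(X = 1) = 0.076056

Rounded to 4 decimal places: 0.0761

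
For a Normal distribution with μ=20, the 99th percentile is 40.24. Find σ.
σ = 8.7003

For X ~ Normal(μ, σ), the p-th percentile satisfies x = μ + z_p × σ,
where z_p = Φ⁻¹(p) is the standard normal quantile.

Step 1: z_{0.99} = Φ⁻¹(0.99) = 2.3263

Step 2: Solve for σ:
40.24 = 20 + 2.3263 × σ
σ = (40.24 - 20) / 2.3263
σ = 20.24 / 2.3263
σ = 8.7003

Verification: μ + z × σ = 20 + 2.3263 × 8.7003 = 40.24 ✓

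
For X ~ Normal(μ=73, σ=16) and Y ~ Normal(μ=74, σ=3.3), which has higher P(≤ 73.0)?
X has higher probability (P(X ≤ 73.0) = 0.5000 > P(Y ≤ 73.0) = 0.3809)

Compute P(≤ 73.0) for each distribution:

X ~ Normal(μ=73, σ=16):
P(X ≤ 73.0) = 0.5000

Y ~ Normal(μ=74, σ=3.3):
P(Y ≤ 73.0) = 0.3809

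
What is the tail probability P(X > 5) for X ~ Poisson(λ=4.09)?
0.229089

We have X ~ Poisson(λ=4.09).

P(X > 5) = 1 - P(X ≤ 5)
                = 1 - F(5)
                = 1 - 0.770911
                = 0.229089

So there's approximately a 22.9% chance that X exceeds 5.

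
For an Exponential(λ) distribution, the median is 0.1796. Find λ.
λ = 3.8594

For X ~ Exponential(λ), the CDF is F(x) = 1 - e^(-λx).
The median m satisfies F(m) = 0.5:
1 - e^(-λm) = 0.5
e^(-λm) = 0.5
λm = ln(2)
m = ln(2) / λ

Given m = 0.1796:
λ = ln(2) / 0.1796 = 0.693147 / 0.1796 = 3.8594

Verification: ln(2) / 3.8594 = 0.1796 ✓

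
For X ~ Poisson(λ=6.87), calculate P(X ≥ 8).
0.381924

We have X ~ Poisson(λ=6.87).

For discrete distributions, P(X ≥ 8) = 1 - P(X ≤ 7).

P(X ≤ 7) = 0.618076
P(X ≥ 8) = 1 - 0.618076 = 0.381924

So there's approximately a 38.2% chance that X is at least 8.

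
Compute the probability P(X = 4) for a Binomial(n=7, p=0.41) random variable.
0.203123

We have X ~ Binomial(n=7, p=0.41).

For a Binomial distribution, the PMF gives us the probability of each outcome.

Using the PMF formula:
P(X = 4) = 0.203123

Rounded to 4 decimal places: 0.2031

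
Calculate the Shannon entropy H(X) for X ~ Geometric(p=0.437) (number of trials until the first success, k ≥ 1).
1.5679 nats

We have X ~ Geometric(p=0.437) (number of trials until the first success, k ≥ 1).

The Shannon entropy measures the uncertainty or information content of the distribution.

For a Geometric distribution with p=0.437 (number of trials until the first success, k ≥ 1):
H(X) = 1.5679 nats

(In bits, this would be 2.2621 bits.)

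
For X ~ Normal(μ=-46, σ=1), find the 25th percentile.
-46.6745

We have X ~ Normal(μ=-46, σ=1).

We want to find x such that P(X ≤ x) = 0.25.

This is the 25th percentile, which means 25% of values fall below this point.

Using the inverse CDF (quantile function):
x = F⁻¹(0.25) = -46.6745

Verification: P(X ≤ -46.6745) = 0.25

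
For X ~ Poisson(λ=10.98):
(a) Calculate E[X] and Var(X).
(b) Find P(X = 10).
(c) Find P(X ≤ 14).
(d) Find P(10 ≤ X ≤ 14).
(a) E[X] = 10.9800, Var(X) = 10.9800
(b) P(X = 10) = 0.119593
(c) P(X ≤ 14) = 0.855495
(d) P(10 ≤ X ≤ 14) = 0.512810

We have X ~ Poisson(λ=10.98).

(a) Moments:
E[X] = 10.9800
Var(X) = 10.9800
σ = √Var(X) = 3.3136

(b) Point probability using PMF:
P(X = 10) = 0.119593

(c) Cumulative probability using CDF:
P(X ≤ 14) = F(14) = 0.855495

(d) Range probability:
P(10 ≤ X ≤ 14) = P(X ≤ 14) - P(X ≤ 9)
                   = F(14) - F(9)
                   = 0.855495 - 0.342685
                   = 0.512810

This means approximately 51.3% of outcomes fall in the interval [10, 14].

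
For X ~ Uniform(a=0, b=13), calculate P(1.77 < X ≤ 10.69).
0.686154

We have X ~ Uniform(a=0, b=13).

To find P(1.77 < X ≤ 10.69), we use:
P(1.77 < X ≤ 10.69) = P(X ≤ 10.69) - P(X ≤ 1.77)
                 = F(10.69) - F(1.77)
                 = 0.822308 - 0.136154
                 = 0.686154

So there's approximately a 68.6% chance that X falls in this range.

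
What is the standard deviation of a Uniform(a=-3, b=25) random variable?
8.0829

We have X ~ Uniform(a=-3, b=25).

For a Uniform distribution with a=-3, b=25:
σ = √Var(X) = 8.0829

The standard deviation is the square root of the variance.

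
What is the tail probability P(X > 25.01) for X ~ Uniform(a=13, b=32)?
0.367895

We have X ~ Uniform(a=13, b=32).

P(X > 25.01) = 1 - P(X ≤ 25.01)
                = 1 - F(25.01)
                = 1 - 0.632105
                = 0.367895

So there's approximately a 36.8% chance that X exceeds 25.01.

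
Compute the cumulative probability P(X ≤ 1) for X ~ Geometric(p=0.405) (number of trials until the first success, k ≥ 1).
0.405000

We have X ~ Geometric(p=0.405) (number of trials until the first success, k ≥ 1).

The CDF gives us P(X ≤ k).

Using the CDF:
P(X ≤ 1) = 0.405000

This means there's approximately a 40.5% chance that X is at most 1.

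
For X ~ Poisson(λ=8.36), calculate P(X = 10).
0.107547

We have X ~ Poisson(λ=8.36).

For a Poisson distribution, the PMF gives us the probability of each outcome.

Using the PMF formula:
P(X = 10) = 0.107547

Rounded to 4 decimal places: 0.1075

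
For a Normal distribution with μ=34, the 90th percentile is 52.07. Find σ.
σ = 14.1001

For X ~ Normal(μ, σ), the p-th percentile satisfies x = μ + z_p × σ,
where z_p = Φ⁻¹(p) is the standard normal quantile.

Step 1: z_{0.9} = Φ⁻¹(0.9) = 1.2816

Step 2: Solve for σ:
52.07 = 34 + 1.2816 × σ
σ = (52.07 - 34) / 1.2816
σ = 18.07 / 1.2816
σ = 14.1001

Verification: μ + z × σ = 34 + 1.2816 × 14.1001 = 52.07 ✓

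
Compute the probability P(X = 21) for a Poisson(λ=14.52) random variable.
0.024378

We have X ~ Poisson(λ=14.52).

For a Poisson distribution, the PMF gives us the probability of each outcome.

Using the PMF formula:
P(X = 21) = 0.024378

Rounded to 4 decimal places: 0.0244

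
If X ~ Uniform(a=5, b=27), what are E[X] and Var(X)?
E[X] = 16.0000, Var(X) = 40.3333

We have X ~ Uniform(a=5, b=27).

For a Uniform distribution with a=5, b=27:

Expected value:
E[X] = 16.0000

Variance:
Var(X) = 40.3333

Standard deviation:
σ = √Var(X) = 6.3509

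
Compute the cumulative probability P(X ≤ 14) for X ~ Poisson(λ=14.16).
0.553484

We have X ~ Poisson(λ=14.16).

The CDF gives us P(X ≤ k).

Using the CDF:
P(X ≤ 14) = 0.553484

This means there's approximately a 55.3% chance that X is at most 14.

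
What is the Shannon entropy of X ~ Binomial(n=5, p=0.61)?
1.4925 nats

We have X ~ Binomial(n=5, p=0.61).

The Shannon entropy measures the uncertainty or information content of the distribution.

For a Binomial distribution with n=5, p=0.61:
H(X) = 1.4925 nats

(In bits, this would be 2.1532 bits.)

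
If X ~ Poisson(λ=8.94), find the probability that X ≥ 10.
0.404687

We have X ~ Poisson(λ=8.94).

For discrete distributions, P(X ≥ 10) = 1 - P(X ≤ 9).

P(X ≤ 9) = 0.595313
P(X ≥ 10) = 1 - 0.595313 = 0.404687

So there's approximately a 40.5% chance that X is at least 10.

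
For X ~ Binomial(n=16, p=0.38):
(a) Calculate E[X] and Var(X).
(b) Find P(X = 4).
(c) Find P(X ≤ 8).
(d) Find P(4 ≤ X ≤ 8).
(a) E[X] = 6.0800, Var(X) = 3.7696
(b) P(X = 4) = 0.122435
(c) P(X ≤ 8) = 0.892372
(d) P(4 ≤ X ≤ 8) = 0.804265

We have X ~ Binomial(n=16, p=0.38).

(a) Moments:
E[X] = 6.0800
Var(X) = 3.7696
σ = √Var(X) = 1.9415

(b) Point probability using PMF:
P(X = 4) = 0.122435

(c) Cumulative probability using CDF:
P(X ≤ 8) = F(8) = 0.892372

(d) Range probability:
P(4 ≤ X ≤ 8) = P(X ≤ 8) - P(X ≤ 3)
                   = F(8) - F(3)
                   = 0.892372 - 0.088107
                   = 0.804265

This means approximately 80.4% of outcomes fall in the interval [4, 8].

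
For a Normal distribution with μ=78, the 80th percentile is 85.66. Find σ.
σ = 9.1015

For X ~ Normal(μ, σ), the p-th percentile satisfies x = μ + z_p × σ,
where z_p = Φ⁻¹(p) is the standard normal quantile.

Step 1: z_{0.8} = Φ⁻¹(0.8) = 0.8416

Step 2: Solve for σ:
85.66 = 78 + 0.8416 × σ
σ = (85.66 - 78) / 0.8416
σ = 7.66 / 0.8416
σ = 9.1015

Verification: μ + z × σ = 78 + 0.8416 × 9.1015 = 85.66 ✓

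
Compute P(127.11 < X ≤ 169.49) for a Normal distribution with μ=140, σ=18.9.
0.693041

We have X ~ Normal(μ=140, σ=18.9).

To find P(127.11 < X ≤ 169.49), we use:
P(127.11 < X ≤ 169.49) = P(X ≤ 169.49) - P(X ≤ 127.11)
                 = F(169.49) - F(127.11)
                 = 0.940658 - 0.247616
                 = 0.693041

So there's approximately a 69.3% chance that X falls in this range.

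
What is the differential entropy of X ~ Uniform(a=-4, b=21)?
3.2189 nats

We have X ~ Uniform(a=-4, b=21).

The differential entropy measures the uncertainty or information content of the distribution.

For a Uniform distribution with a=-4, b=21:
h(X) = 3.2189 nats

(In bits, this would be 4.6439 bits.)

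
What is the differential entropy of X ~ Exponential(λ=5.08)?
-0.6253 nats

We have X ~ Exponential(λ=5.08).

The differential entropy measures the uncertainty or information content of the distribution.

For an Exponential distribution with λ=5.08:
h(X) = -0.6253 nats

(In bits, this would be -0.9021 bits.)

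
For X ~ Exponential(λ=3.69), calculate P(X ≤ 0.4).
0.771450

We have X ~ Exponential(λ=3.69).

The CDF gives us P(X ≤ k).

Using the CDF:
P(X ≤ 0.4) = 0.771450

This means there's approximately a 77.1% chance that X is at most 0.4.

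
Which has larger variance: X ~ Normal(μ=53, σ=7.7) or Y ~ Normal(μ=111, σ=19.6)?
Y has larger variance (384.1600 > 59.2900)

Compute the variance for each distribution:

X ~ Normal(μ=53, σ=7.7):
Var(X) = 59.2900

Y ~ Normal(μ=111, σ=19.6):
Var(Y) = 384.1600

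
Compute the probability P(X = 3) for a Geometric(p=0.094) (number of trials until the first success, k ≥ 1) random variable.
0.077159

We have X ~ Geometric(p=0.094) (number of trials until the first success, k ≥ 1).

For a Geometric distribution, the PMF gives us the probability of each outcome.

Using the PMF formula:
P(X = 3) = 0.077159

Rounded to 4 decimal places: 0.0772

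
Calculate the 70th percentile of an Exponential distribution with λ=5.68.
0.2120

We have X ~ Exponential(λ=5.68).

We want to find x such that P(X ≤ x) = 0.7.

This is the 70th percentile, which means 70% of values fall below this point.

Using the inverse CDF (quantile function):
x = F⁻¹(0.7) = 0.2120

Verification: P(X ≤ 0.2120) = 0.7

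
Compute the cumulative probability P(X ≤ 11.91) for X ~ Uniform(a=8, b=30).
0.177727

We have X ~ Uniform(a=8, b=30).

The CDF gives us P(X ≤ k).

Using the CDF:
P(X ≤ 11.91) = 0.177727

This means there's approximately a 17.8% chance that X is at most 11.91.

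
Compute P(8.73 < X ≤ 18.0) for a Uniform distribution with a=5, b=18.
0.713077

We have X ~ Uniform(a=5, b=18).

To find P(8.73 < X ≤ 18.0), we use:
P(8.73 < X ≤ 18.0) = P(X ≤ 18.0) - P(X ≤ 8.73)
                 = F(18.0) - F(8.73)
                 = 1.000000 - 0.286923
                 = 0.713077

So there's approximately a 71.3% chance that X falls in this range.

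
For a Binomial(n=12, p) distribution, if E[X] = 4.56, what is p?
p = 0.38

For a Binomial(n, p) distribution:
E[X] = n × p

Given n = 12 and E[X] = 4.56:
4.56 = 12 × p
p = 4.56 / 12 = 0.38

Verification: Binomial(12, 0.38) has E[X] = 4.56 ✓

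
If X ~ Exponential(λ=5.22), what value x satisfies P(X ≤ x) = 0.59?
0.1708

We have X ~ Exponential(λ=5.22).

We want to find x such that P(X ≤ x) = 0.59.

This is the 59th percentile, which means 59% of values fall below this point.

Using the inverse CDF (quantile function):
x = F⁻¹(0.59) = 0.1708

Verification: P(X ≤ 0.1708) = 0.59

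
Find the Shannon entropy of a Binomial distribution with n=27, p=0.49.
2.3734 nats

We have X ~ Binomial(n=27, p=0.49).

The Shannon entropy measures the uncertainty or information content of the distribution.

For a Binomial distribution with n=27, p=0.49:
H(X) = 2.3734 nats

(In bits, this would be 3.4241 bits.)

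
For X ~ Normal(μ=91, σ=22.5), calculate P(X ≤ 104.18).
0.720988

We have X ~ Normal(μ=91, σ=22.5).

The CDF gives us P(X ≤ k).

Using the CDF:
P(X ≤ 104.18) = 0.720988

This means there's approximately a 72.1% chance that X is at most 104.18.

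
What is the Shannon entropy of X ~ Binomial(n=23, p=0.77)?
2.1139 nats

We have X ~ Binomial(n=23, p=0.77).

The Shannon entropy measures the uncertainty or information content of the distribution.

For a Binomial distribution with n=23, p=0.77:
H(X) = 2.1139 nats

(In bits, this would be 3.0498 bits.)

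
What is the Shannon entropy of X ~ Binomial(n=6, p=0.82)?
1.2929 nats

We have X ~ Binomial(n=6, p=0.82).

The Shannon entropy measures the uncertainty or information content of the distribution.

For a Binomial distribution with n=6, p=0.82:
H(X) = 1.2929 nats

(In bits, this would be 1.8653 bits.)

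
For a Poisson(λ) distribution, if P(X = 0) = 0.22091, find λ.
λ = 1.5100

For a Poisson(λ) distribution, the PMF at 0 is:
P(X = 0) = λ^0 e^(-λ) / 0! = e^(-λ)

Given P(X = 0) = 0.22091:
e^(-λ) = 0.22091
-λ = ln(0.22091)
λ = -ln(0.22091) = 1.5100

Verification: e^(-1.5100) = 0.22091 ✓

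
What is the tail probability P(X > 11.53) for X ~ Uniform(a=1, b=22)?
0.498571

We have X ~ Uniform(a=1, b=22).

P(X > 11.53) = 1 - P(X ≤ 11.53)
                = 1 - F(11.53)
                = 1 - 0.501429
                = 0.498571

So there's approximately a 49.9% chance that X exceeds 11.53.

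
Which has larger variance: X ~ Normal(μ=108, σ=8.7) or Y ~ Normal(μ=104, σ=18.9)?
Y has larger variance (357.2100 > 75.6900)

Compute the variance for each distribution:

X ~ Normal(μ=108, σ=8.7):
Var(X) = 75.6900

Y ~ Normal(μ=104, σ=18.9):
Var(Y) = 357.2100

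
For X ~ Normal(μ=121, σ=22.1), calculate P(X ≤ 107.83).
0.275612

We have X ~ Normal(μ=121, σ=22.1).

The CDF gives us P(X ≤ k).

Using the CDF:
P(X ≤ 107.83) = 0.275612

This means there's approximately a 27.6% chance that X is at most 107.83.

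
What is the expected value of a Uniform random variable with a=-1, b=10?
4.5000

We have X ~ Uniform(a=-1, b=10).

For a Uniform distribution with a=-1, b=10:
E[X] = 4.5000

This is the expected (average) value of X.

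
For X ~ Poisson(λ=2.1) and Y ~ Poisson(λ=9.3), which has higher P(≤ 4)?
X has higher probability (P(X ≤ 4) = 0.9379 > P(Y ≤ 4) = 0.0456)

Compute P(≤ 4) for each distribution:

X ~ Poisson(λ=2.1):
P(X ≤ 4) = 0.9379

Y ~ Poisson(λ=9.3):
P(Y ≤ 4) = 0.0456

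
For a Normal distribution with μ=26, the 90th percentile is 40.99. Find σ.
σ = 11.6968

For X ~ Normal(μ, σ), the p-th percentile satisfies x = μ + z_p × σ,
where z_p = Φ⁻¹(p) is the standard normal quantile.

Step 1: z_{0.9} = Φ⁻¹(0.9) = 1.2816

Step 2: Solve for σ:
40.99 = 26 + 1.2816 × σ
σ = (40.99 - 26) / 1.2816
σ = 14.99 / 1.2816
σ = 11.6968

Verification: μ + z × σ = 26 + 1.2816 × 11.6968 = 40.99 ✓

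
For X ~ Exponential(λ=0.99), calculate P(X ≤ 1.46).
0.764348

We have X ~ Exponential(λ=0.99).

The CDF gives us P(X ≤ k).

Using the CDF:
P(X ≤ 1.46) = 0.764348

This means there's approximately a 76.4% chance that X is at most 1.46.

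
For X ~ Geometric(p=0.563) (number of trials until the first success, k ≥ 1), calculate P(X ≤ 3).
0.916547

We have X ~ Geometric(p=0.563) (number of trials until the first success, k ≥ 1).

The CDF gives us P(X ≤ k).

Using the CDF:
P(X ≤ 3) = 0.916547

This means there's approximately a 91.7% chance that X is at most 3.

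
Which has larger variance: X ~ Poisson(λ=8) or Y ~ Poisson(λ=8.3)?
Y has larger variance (8.3000 > 8.0000)

Compute the variance for each distribution:

X ~ Poisson(λ=8):
Var(X) = 8.0000

Y ~ Poisson(λ=8.3):
Var(Y) = 8.3000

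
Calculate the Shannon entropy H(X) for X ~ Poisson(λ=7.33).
2.4026 nats

We have X ~ Poisson(λ=7.33).

The Shannon entropy measures the uncertainty or information content of the distribution.

For a Poisson distribution with λ=7.33:
H(X) = 2.4026 nats

(In bits, this would be 3.4662 bits.)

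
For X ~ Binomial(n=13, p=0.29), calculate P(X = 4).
0.231859

We have X ~ Binomial(n=13, p=0.29).

For a Binomial distribution, the PMF gives us the probability of each outcome.

Using the PMF formula:
P(X = 4) = 0.231859

Rounded to 4 decimal places: 0.2319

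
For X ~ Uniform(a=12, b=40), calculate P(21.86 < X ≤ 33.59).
0.418929

We have X ~ Uniform(a=12, b=40).

To find P(21.86 < X ≤ 33.59), we use:
P(21.86 < X ≤ 33.59) = P(X ≤ 33.59) - P(X ≤ 21.86)
                 = F(33.59) - F(21.86)
                 = 0.771071 - 0.352143
                 = 0.418929

So there's approximately a 41.9% chance that X falls in this range.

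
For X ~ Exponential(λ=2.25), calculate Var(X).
0.1975

We have X ~ Exponential(λ=2.25).

For an Exponential distribution with λ=2.25:
Var(X) = 0.1975

The variance measures the spread of the distribution around the mean.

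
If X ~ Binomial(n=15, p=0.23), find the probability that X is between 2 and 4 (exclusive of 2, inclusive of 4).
0.455980

We have X ~ Binomial(n=15, p=0.23).

To find P(2 < X ≤ 4), we use:
P(2 < X ≤ 4) = P(X ≤ 4) - P(X ≤ 2)
                 = F(4) - F(2)
                 = 0.750459 - 0.294479
                 = 0.455980

So there's approximately a 45.6% chance that X falls in this range.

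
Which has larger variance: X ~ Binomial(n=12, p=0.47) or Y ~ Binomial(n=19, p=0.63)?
Y has larger variance (4.4289 > 2.9892)

Compute the variance for each distribution:

X ~ Binomial(n=12, p=0.47):
Var(X) = 2.9892

Y ~ Binomial(n=19, p=0.63):
Var(Y) = 4.4289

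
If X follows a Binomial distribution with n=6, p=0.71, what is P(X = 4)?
0.320568

We have X ~ Binomial(n=6, p=0.71).

For a Binomial distribution, the PMF gives us the probability of each outcome.

Using the PMF formula:
P(X = 4) = 0.320568

Rounded to 4 decimal places: 0.3206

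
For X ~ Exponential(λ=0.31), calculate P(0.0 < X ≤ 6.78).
0.877764

We have X ~ Exponential(λ=0.31).

To find P(0.0 < X ≤ 6.78), we use:
P(0.0 < X ≤ 6.78) = P(X ≤ 6.78) - P(X ≤ 0.0)
                 = F(6.78) - F(0.0)
                 = 0.877764 - 0.000000
                 = 0.877764

So there's approximately a 87.8% chance that X falls in this range.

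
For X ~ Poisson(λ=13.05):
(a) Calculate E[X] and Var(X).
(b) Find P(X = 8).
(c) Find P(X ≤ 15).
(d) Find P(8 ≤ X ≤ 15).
(a) E[X] = 13.0500, Var(X) = 13.0500
(b) P(X = 8) = 0.044856
(c) P(X ≤ 15) = 0.759166
(d) P(8 ≤ X ≤ 15) = 0.706529

We have X ~ Poisson(λ=13.05).

(a) Moments:
E[X] = 13.0500
Var(X) = 13.0500
σ = √Var(X) = 3.6125

(b) Point probability using PMF:
P(X = 8) = 0.044856

(c) Cumulative probability using CDF:
P(X ≤ 15) = F(15) = 0.759166

(d) Range probability:
P(8 ≤ X ≤ 15) = P(X ≤ 15) - P(X ≤ 7)
                   = F(15) - F(7)
                   = 0.759166 - 0.052637
                   = 0.706529

This means approximately 70.7% of outcomes fall in the interval [8, 15].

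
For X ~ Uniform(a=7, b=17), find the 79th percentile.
14.9000

We have X ~ Uniform(a=7, b=17).

We want to find x such that P(X ≤ x) = 0.79.

This is the 79th percentile, which means 79% of values fall below this point.

Using the inverse CDF (quantile function):
x = F⁻¹(0.79) = 14.9000

Verification: P(X ≤ 14.9000) = 0.79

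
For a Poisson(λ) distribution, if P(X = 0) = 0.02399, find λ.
λ = 3.7301

For a Poisson(λ) distribution, the PMF at 0 is:
P(X = 0) = λ^0 e^(-λ) / 0! = e^(-λ)

Given P(X = 0) = 0.02399:
e^(-λ) = 0.02399
-λ = ln(0.02399)
λ = -ln(0.02399) = 3.7301

Verification: e^(-3.7301) = 0.02399 ✓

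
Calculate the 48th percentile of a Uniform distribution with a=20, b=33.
26.2400

We have X ~ Uniform(a=20, b=33).

We want to find x such that P(X ≤ x) = 0.48.

This is the 48th percentile, which means 48% of values fall below this point.

Using the inverse CDF (quantile function):
x = F⁻¹(0.48) = 26.2400

Verification: P(X ≤ 26.2400) = 0.48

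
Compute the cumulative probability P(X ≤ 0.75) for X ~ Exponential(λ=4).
0.950213

We have X ~ Exponential(λ=4).

The CDF gives us P(X ≤ k).

Using the CDF:
P(X ≤ 0.75) = 0.950213

This means there's approximately a 95.0% chance that X is at most 0.75.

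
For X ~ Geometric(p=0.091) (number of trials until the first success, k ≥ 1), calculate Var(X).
109.7694

We have X ~ Geometric(p=0.091) (number of trials until the first success, k ≥ 1).

For a Geometric distribution with p=0.091 (number of trials until the first success, k ≥ 1):
Var(X) = 109.7694

The variance measures the spread of the distribution around the mean.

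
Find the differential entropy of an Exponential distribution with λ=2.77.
-0.0188 nats

We have X ~ Exponential(λ=2.77).

The differential entropy measures the uncertainty or information content of the distribution.

For an Exponential distribution with λ=2.77:
h(X) = -0.0188 nats

(In bits, this would be -0.0272 bits.)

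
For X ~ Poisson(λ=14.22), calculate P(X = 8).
0.027670

We have X ~ Poisson(λ=14.22).

For a Poisson distribution, the PMF gives us the probability of each outcome.

Using the PMF formula:
P(X = 8) = 0.027670

Rounded to 4 decimal places: 0.0277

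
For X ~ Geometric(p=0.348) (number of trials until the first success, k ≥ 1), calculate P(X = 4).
0.096454

We have X ~ Geometric(p=0.348) (number of trials until the first success, k ≥ 1).

For a Geometric distribution, the PMF gives us the probability of each outcome.

Using the PMF formula:
P(X = 4) = 0.096454

Rounded to 4 decimal places: 0.0965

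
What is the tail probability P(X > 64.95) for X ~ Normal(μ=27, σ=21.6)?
0.039464

We have X ~ Normal(μ=27, σ=21.6).

P(X > 64.95) = 1 - P(X ≤ 64.95)
                = 1 - F(64.95)
                = 1 - 0.960536
                = 0.039464

So there's approximately a 3.9% chance that X exceeds 64.95.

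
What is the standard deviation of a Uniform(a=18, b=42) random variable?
6.9282

We have X ~ Uniform(a=18, b=42).

For a Uniform distribution with a=18, b=42:
σ = √Var(X) = 6.9282

The standard deviation is the square root of the variance.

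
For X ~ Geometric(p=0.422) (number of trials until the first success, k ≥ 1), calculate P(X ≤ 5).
0.935488

We have X ~ Geometric(p=0.422) (number of trials until the first success, k ≥ 1).

The CDF gives us P(X ≤ k).

Using the CDF:
P(X ≤ 5) = 0.935488

This means there's approximately a 93.5% chance that X is at most 5.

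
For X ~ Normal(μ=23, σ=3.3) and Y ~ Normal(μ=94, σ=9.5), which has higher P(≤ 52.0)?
X has higher probability (P(X ≤ 52.0) = 1.0000 > P(Y ≤ 52.0) = 0.0000)

Compute P(≤ 52.0) for each distribution:

X ~ Normal(μ=23, σ=3.3):
P(X ≤ 52.0) = 1.0000

Y ~ Normal(μ=94, σ=9.5):
P(Y ≤ 52.0) = 0.0000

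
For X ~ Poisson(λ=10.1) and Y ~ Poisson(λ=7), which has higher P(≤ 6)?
Y has higher probability (P(Y ≤ 6) = 0.4497 > P(X ≤ 6) = 0.1240)

Compute P(≤ 6) for each distribution:

X ~ Poisson(λ=10.1):
P(X ≤ 6) = 0.1240

Y ~ Poisson(λ=7):
P(Y ≤ 6) = 0.4497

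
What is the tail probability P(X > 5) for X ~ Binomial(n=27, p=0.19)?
0.408736

We have X ~ Binomial(n=27, p=0.19).

P(X > 5) = 1 - P(X ≤ 5)
                = 1 - F(5)
                = 1 - 0.591264
                = 0.408736

So there's approximately a 40.9% chance that X exceeds 5.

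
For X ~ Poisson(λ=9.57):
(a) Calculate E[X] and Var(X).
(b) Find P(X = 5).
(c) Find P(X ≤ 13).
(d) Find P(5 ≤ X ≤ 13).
(a) E[X] = 9.5700, Var(X) = 9.5700
(b) P(X = 5) = 0.046685
(c) P(X ≤ 13) = 0.893761
(d) P(5 ≤ X ≤ 13) = 0.855241

We have X ~ Poisson(λ=9.57).

(a) Moments:
E[X] = 9.5700
Var(X) = 9.5700
σ = √Var(X) = 3.0935

(b) Point probability using PMF:
P(X = 5) = 0.046685

(c) Cumulative probability using CDF:
P(X ≤ 13) = F(13) = 0.893761

(d) Range probability:
P(5 ≤ X ≤ 13) = P(X ≤ 13) - P(X ≤ 4)
                   = F(13) - F(4)
                   = 0.893761 - 0.038520
                   = 0.855241

This means approximately 85.5% of outcomes fall in the interval [5, 13].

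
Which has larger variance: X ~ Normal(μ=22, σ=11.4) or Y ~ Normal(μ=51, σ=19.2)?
Y has larger variance (368.6400 > 129.9600)

Compute the variance for each distribution:

X ~ Normal(μ=22, σ=11.4):
Var(X) = 129.9600

Y ~ Normal(μ=51, σ=19.2):
Var(Y) = 368.6400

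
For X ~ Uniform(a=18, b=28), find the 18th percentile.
19.8000

We have X ~ Uniform(a=18, b=28).

We want to find x such that P(X ≤ x) = 0.18.

This is the 18th percentile, which means 18% of values fall below this point.

Using the inverse CDF (quantile function):
x = F⁻¹(0.18) = 19.8000

Verification: P(X ≤ 19.8000) = 0.18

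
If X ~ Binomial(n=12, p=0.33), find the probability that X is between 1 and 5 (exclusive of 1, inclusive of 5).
0.772341

We have X ~ Binomial(n=12, p=0.33).

To find P(1 < X ≤ 5), we use:
P(1 < X ≤ 5) = P(X ≤ 5) - P(X ≤ 1)
                 = F(5) - F(1)
                 = 0.828887 - 0.056546
                 = 0.772341

So there's approximately a 77.2% chance that X falls in this range.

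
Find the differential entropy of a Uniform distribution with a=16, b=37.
3.0445 nats

We have X ~ Uniform(a=16, b=37).

The differential entropy measures the uncertainty or information content of the distribution.

For a Uniform distribution with a=16, b=37:
h(X) = 3.0445 nats

(In bits, this would be 4.3923 bits.)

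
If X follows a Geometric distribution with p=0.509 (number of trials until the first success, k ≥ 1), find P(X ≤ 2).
0.758919

We have X ~ Geometric(p=0.509) (number of trials until the first success, k ≥ 1).

The CDF gives us P(X ≤ k).

Using the CDF:
P(X ≤ 2) = 0.758919

This means there's approximately a 75.9% chance that X is at most 2.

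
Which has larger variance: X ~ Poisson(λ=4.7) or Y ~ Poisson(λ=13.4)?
Y has larger variance (13.4000 > 4.7000)

Compute the variance for each distribution:

X ~ Poisson(λ=4.7):
Var(X) = 4.7000

Y ~ Poisson(λ=13.4):
Var(Y) = 13.4000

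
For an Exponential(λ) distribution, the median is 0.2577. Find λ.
λ = 2.6897

For X ~ Exponential(λ), the CDF is F(x) = 1 - e^(-λx).
The median m satisfies F(m) = 0.5:
1 - e^(-λm) = 0.5
e^(-λm) = 0.5
λm = ln(2)
m = ln(2) / λ

Given m = 0.2577:
λ = ln(2) / 0.2577 = 0.693147 / 0.2577 = 2.6897

Verification: ln(2) / 2.6897 = 0.2577 ✓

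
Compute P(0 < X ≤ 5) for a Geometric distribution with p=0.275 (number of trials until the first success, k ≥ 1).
0.799696

We have X ~ Geometric(p=0.275) (number of trials until the first success, k ≥ 1).

To find P(0 < X ≤ 5), we use:
P(0 < X ≤ 5) = P(X ≤ 5) - P(X ≤ 0)
                 = F(5) - F(0)
                 = 0.799696 - 0.000000
                 = 0.799696

So there's approximately a 80.0% chance that X falls in this range.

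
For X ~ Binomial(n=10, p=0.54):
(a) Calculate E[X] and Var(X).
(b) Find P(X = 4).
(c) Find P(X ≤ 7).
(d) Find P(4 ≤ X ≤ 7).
(a) E[X] = 5.4000, Var(X) = 2.4840
(b) P(X = 4) = 0.169177
(c) P(X ≤ 7) = 0.911086
(d) P(4 ≤ X ≤ 7) = 0.797025

We have X ~ Binomial(n=10, p=0.54).

(a) Moments:
E[X] = 5.4000
Var(X) = 2.4840
σ = √Var(X) = 1.5761

(b) Point probability using PMF:
P(X = 4) = 0.169177

(c) Cumulative probability using CDF:
P(X ≤ 7) = F(7) = 0.911086

(d) Range probability:
P(4 ≤ X ≤ 7) = P(X ≤ 7) - P(X ≤ 3)
                   = F(7) - F(3)
                   = 0.911086 - 0.114061
                   = 0.797025

This means approximately 79.7% of outcomes fall in the interval [4, 7].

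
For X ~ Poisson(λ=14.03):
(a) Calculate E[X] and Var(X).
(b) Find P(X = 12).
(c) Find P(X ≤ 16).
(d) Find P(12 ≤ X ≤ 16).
(a) E[X] = 14.0300, Var(X) = 14.0300
(b) P(X = 12) = 0.097995
(c) P(X ≤ 16) = 0.753315
(d) P(12 ≤ X ≤ 16) = 0.495798

We have X ~ Poisson(λ=14.03).

(a) Moments:
E[X] = 14.0300
Var(X) = 14.0300
σ = √Var(X) = 3.7457

(b) Point probability using PMF:
P(X = 12) = 0.097995

(c) Cumulative probability using CDF:
P(X ≤ 16) = F(16) = 0.753315

(d) Range probability:
P(12 ≤ X ≤ 16) = P(X ≤ 16) - P(X ≤ 11)
                   = F(16) - F(11)
                   = 0.753315 - 0.257517
                   = 0.495798

This means approximately 49.6% of outcomes fall in the interval [12, 16].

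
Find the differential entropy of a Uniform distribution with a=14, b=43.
3.3673 nats

We have X ~ Uniform(a=14, b=43).

The differential entropy measures the uncertainty or information content of the distribution.

For a Uniform distribution with a=14, b=43:
h(X) = 3.3673 nats

(In bits, this would be 4.8580 bits.)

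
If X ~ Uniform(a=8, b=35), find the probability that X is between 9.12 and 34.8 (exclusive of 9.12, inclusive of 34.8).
0.951111

We have X ~ Uniform(a=8, b=35).

To find P(9.12 < X ≤ 34.8), we use:
P(9.12 < X ≤ 34.8) = P(X ≤ 34.8) - P(X ≤ 9.12)
                 = F(34.8) - F(9.12)
                 = 0.992593 - 0.041481
                 = 0.951111

So there's approximately a 95.1% chance that X falls in this range.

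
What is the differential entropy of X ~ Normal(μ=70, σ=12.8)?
3.9684 nats

We have X ~ Normal(μ=70, σ=12.8).

The differential entropy measures the uncertainty or information content of the distribution.

For a Normal distribution with μ=70, σ=12.8:
h(X) = 3.9684 nats

(In bits, this would be 5.7252 bits.)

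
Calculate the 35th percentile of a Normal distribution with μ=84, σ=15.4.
78.0661

We have X ~ Normal(μ=84, σ=15.4).

We want to find x such that P(X ≤ x) = 0.35.

This is the 35th percentile, which means 35% of values fall below this point.

Using the inverse CDF (quantile function):
x = F⁻¹(0.35) = 78.0661

Verification: P(X ≤ 78.0661) = 0.35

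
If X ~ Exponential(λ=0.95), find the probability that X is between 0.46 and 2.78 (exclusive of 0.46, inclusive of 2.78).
0.574681

We have X ~ Exponential(λ=0.95).

To find P(0.46 < X ≤ 2.78), we use:
P(0.46 < X ≤ 2.78) = P(X ≤ 2.78) - P(X ≤ 0.46)
                 = F(2.78) - F(0.46)
                 = 0.928710 - 0.354029
                 = 0.574681

So there's approximately a 57.5% chance that X falls in this range.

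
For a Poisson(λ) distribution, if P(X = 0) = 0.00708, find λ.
λ = 4.9505

For a Poisson(λ) distribution, the PMF at 0 is:
P(X = 0) = λ^0 e^(-λ) / 0! = e^(-λ)

Given P(X = 0) = 0.00708:
e^(-λ) = 0.00708
-λ = ln(0.00708)
λ = -ln(0.00708) = 4.9505

Verification: e^(-4.9505) = 0.00708 ✓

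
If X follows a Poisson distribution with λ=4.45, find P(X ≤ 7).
0.917474

We have X ~ Poisson(λ=4.45).

The CDF gives us P(X ≤ k).

Using the CDF:
P(X ≤ 7) = 0.917474

This means there's approximately a 91.7% chance that X is at most 7.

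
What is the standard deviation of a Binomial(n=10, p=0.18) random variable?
1.2149

We have X ~ Binomial(n=10, p=0.18).

For a Binomial distribution with n=10, p=0.18:
σ = √Var(X) = 1.2149

The standard deviation is the square root of the variance.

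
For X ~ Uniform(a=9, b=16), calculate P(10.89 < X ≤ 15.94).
0.721429

We have X ~ Uniform(a=9, b=16).

To find P(10.89 < X ≤ 15.94), we use:
P(10.89 < X ≤ 15.94) = P(X ≤ 15.94) - P(X ≤ 10.89)
                 = F(15.94) - F(10.89)
                 = 0.991429 - 0.270000
                 = 0.721429

So there's approximately a 72.1% chance that X falls in this range.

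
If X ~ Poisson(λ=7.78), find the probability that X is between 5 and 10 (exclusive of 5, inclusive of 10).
0.624877

We have X ~ Poisson(λ=7.78).

To find P(5 < X ≤ 10), we use:
P(5 < X ≤ 10) = P(X ≤ 10) - P(X ≤ 5)
                 = F(10) - F(5)
                 = 0.837107 - 0.212230
                 = 0.624877

So there's approximately a 62.5% chance that X falls in this range.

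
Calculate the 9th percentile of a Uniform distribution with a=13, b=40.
15.4300

We have X ~ Uniform(a=13, b=40).

We want to find x such that P(X ≤ x) = 0.09.

This is the 9th percentile, which means 9% of values fall below this point.

Using the inverse CDF (quantile function):
x = F⁻¹(0.09) = 15.4300

Verification: P(X ≤ 15.4300) = 0.09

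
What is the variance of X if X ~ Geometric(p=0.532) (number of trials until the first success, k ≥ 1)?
1.6536

We have X ~ Geometric(p=0.532) (number of trials until the first success, k ≥ 1).

For a Geometric distribution with p=0.532 (number of trials until the first success, k ≥ 1):
Var(X) = 1.6536

The variance measures the spread of the distribution around the mean.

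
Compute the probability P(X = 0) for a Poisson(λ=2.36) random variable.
0.094420

We have X ~ Poisson(λ=2.36).

For a Poisson distribution, the PMF gives us the probability of each outcome.

Using the PMF formula:
P(X = 0) = 0.094420

Rounded to 4 decimal places: 0.0944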